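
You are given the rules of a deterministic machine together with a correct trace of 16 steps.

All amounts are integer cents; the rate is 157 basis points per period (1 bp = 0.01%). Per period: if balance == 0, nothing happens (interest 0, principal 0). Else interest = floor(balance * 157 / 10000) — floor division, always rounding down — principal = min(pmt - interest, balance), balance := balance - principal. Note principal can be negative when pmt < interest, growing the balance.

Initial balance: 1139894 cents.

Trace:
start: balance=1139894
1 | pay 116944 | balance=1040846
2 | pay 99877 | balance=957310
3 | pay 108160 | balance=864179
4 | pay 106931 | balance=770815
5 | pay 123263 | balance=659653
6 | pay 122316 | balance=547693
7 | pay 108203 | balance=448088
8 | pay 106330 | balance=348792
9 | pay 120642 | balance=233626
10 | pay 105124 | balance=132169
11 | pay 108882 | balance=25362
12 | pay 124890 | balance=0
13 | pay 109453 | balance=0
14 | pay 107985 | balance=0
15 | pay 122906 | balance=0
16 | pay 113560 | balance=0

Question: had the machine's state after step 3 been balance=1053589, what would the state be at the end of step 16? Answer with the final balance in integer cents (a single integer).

state after step 3 := balance=1053589
4 | pay 106931 | balance=963199
5 | pay 123263 | balance=855058
6 | pay 122316 | balance=746166
7 | pay 108203 | balance=649677
8 | pay 106330 | balance=553546
9 | pay 120642 | balance=441594
10 | pay 105124 | balance=343403
11 | pay 108882 | balance=239912
12 | pay 124890 | balance=118788
13 | pay 109453 | balance=11199
14 | pay 107985 | balance=0
15 | pay 122906 | balance=0
16 | pay 113560 | balance=0

0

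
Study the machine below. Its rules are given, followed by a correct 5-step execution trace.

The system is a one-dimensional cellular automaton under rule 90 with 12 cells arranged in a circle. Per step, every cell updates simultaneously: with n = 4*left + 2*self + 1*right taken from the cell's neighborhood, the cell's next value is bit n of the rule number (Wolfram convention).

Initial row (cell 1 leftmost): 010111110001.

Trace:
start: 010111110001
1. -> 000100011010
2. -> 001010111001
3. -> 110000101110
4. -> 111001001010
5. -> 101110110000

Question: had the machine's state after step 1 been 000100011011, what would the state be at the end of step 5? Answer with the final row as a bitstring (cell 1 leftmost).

state after step 1 := 000100011011
2. -> 101010111011
3. -> 100000101010
4. -> 010001000000
5. -> 101010100000

101010100000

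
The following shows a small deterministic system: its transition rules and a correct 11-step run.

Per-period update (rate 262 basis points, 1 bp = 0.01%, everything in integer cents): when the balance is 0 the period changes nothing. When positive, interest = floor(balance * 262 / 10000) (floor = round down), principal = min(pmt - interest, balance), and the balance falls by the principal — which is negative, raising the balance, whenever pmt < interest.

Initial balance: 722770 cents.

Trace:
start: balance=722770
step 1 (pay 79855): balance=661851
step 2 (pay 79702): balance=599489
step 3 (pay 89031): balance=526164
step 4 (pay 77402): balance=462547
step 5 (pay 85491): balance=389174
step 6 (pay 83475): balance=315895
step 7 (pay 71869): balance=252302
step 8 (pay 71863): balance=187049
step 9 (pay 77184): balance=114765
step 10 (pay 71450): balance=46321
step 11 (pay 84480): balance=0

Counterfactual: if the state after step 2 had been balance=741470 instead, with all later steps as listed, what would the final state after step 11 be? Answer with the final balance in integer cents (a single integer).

state after step 2 := balance=741470
step 3 (pay 89031): balance=671865
step 4 (pay 77402): balance=612065
step 5 (pay 85491): balance=542610
step 6 (pay 83475): balance=473351
step 7 (pay 71869): balance=413883
step 8 (pay 71863): balance=352863
step 9 (pay 77184): balance=284924
step 10 (pay 71450): balance=220939
step 11 (pay 84480): balance=142247

142247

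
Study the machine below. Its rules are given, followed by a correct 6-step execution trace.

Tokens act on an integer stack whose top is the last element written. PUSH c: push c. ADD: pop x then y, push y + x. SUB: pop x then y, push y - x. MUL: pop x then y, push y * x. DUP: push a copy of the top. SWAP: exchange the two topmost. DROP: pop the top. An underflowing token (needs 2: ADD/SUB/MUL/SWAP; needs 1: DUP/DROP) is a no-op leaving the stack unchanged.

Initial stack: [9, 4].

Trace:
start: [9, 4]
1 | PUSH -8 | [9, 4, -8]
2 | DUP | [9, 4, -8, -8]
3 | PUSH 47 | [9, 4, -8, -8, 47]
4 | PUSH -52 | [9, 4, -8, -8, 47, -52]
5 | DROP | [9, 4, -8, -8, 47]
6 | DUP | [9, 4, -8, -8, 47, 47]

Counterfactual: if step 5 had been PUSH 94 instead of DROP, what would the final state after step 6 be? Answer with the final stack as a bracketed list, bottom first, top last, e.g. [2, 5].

[9, 4, -8, -8, 47, -52, 94, 94]

(re-executing from step 5 with the substitution; state before step 5: [9, 4, -8, -8, 47, -52])
5 | PUSH 94 | [9, 4, -8, -8, 47, -52, 94]
6 | DUP | [9, 4, -8, -8, 47, -52, 94, 94]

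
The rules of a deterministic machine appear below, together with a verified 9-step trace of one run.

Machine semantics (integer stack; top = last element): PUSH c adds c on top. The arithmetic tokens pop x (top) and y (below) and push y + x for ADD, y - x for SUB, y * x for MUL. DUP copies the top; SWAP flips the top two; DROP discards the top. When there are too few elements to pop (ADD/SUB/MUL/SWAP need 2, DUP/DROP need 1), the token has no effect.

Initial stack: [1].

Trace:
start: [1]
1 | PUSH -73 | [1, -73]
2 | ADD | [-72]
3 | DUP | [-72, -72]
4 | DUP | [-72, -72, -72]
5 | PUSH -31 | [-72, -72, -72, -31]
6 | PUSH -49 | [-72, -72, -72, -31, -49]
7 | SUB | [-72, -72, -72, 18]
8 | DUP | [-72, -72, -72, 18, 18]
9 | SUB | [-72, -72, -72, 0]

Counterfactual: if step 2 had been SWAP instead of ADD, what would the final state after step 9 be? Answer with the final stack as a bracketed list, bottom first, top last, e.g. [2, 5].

[-73, 1, 1, 1, 0]

(re-executing from step 2 with the substitution; state before step 2: [1, -73])
2 | SWAP | [-73, 1]
3 | DUP | [-73, 1, 1]
4 | DUP | [-73, 1, 1, 1]
5 | PUSH -31 | [-73, 1, 1, 1, -31]
6 | PUSH -49 | [-73, 1, 1, 1, -31, -49]
7 | SUB | [-73, 1, 1, 1, 18]
8 | DUP | [-73, 1, 1, 1, 18, 18]
9 | SUB | [-73, 1, 1, 1, 0]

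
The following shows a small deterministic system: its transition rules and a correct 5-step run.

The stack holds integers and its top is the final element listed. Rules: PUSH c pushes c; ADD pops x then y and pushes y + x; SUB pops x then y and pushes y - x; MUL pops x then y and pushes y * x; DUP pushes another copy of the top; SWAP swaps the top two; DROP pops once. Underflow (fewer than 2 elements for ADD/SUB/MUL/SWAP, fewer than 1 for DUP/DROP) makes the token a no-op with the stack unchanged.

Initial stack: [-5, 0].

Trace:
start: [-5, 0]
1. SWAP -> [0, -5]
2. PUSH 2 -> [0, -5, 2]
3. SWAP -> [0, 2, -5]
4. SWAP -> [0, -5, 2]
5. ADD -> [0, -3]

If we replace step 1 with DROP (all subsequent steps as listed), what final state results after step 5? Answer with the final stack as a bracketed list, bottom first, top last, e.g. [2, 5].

[-3]

(re-executing from step 1 with the substitution; state before step 1: [-5, 0])
1. DROP -> [-5]
2. PUSH 2 -> [-5, 2]
3. SWAP -> [2, -5]
4. SWAP -> [-5, 2]
5. ADD -> [-3]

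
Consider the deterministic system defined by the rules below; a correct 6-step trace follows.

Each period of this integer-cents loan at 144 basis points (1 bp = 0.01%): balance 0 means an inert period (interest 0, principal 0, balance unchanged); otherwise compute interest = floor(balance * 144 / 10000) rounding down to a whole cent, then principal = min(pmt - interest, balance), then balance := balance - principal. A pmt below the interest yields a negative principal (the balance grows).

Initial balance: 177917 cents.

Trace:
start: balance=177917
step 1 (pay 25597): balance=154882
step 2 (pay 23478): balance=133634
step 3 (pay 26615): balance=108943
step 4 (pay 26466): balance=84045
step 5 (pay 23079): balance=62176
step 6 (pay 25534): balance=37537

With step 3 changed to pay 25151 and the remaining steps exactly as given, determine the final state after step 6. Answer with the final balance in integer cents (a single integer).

(re-executing from step 3 with the substitution; state before step 3: balance=133634)
step 3 (pay 25151): balance=110407
step 4 (pay 26466): balance=85530
step 5 (pay 23079): balance=63682
step 6 (pay 25534): balance=39065

39065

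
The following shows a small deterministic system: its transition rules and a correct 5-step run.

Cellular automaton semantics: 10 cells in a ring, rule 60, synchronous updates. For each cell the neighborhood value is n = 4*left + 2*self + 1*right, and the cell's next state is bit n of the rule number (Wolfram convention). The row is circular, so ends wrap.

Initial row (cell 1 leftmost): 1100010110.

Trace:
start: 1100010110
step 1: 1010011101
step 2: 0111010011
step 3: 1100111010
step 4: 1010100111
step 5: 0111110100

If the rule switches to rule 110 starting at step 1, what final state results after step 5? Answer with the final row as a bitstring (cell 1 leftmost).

1001100011

(re-executing steps 1..5 under rule 110; state before step 1: 1100010110)
step 1: 1100111111
step 2: 0101100000
step 3: 1111100000
step 4: 1000100001
step 5: 1001100011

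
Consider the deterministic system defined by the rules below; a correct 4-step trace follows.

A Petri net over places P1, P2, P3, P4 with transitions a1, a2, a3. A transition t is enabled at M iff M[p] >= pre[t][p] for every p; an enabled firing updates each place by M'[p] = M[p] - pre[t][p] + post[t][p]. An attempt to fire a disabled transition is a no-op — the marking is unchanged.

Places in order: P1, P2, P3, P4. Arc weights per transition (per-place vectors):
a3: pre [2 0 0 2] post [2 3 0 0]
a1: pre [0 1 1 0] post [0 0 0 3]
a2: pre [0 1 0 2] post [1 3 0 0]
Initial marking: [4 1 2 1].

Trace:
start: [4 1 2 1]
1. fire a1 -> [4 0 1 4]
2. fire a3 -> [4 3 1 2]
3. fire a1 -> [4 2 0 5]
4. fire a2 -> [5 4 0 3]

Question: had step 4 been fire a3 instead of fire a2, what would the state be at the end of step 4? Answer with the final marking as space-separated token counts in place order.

(re-executing from step 4 with the substitution; state before step 4: [4 2 0 5])
4. fire a3 -> [4 5 0 3]

4 5 0 3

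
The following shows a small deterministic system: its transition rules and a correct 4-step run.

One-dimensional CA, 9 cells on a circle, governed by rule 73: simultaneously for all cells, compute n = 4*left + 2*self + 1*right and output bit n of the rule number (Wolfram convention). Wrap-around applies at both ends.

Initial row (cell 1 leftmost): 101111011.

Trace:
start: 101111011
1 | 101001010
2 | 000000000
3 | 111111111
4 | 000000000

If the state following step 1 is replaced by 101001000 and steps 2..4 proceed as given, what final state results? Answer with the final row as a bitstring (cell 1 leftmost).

100001010

state after step 1 := 101001000
2 | 000000010
3 | 111111000
4 | 100001010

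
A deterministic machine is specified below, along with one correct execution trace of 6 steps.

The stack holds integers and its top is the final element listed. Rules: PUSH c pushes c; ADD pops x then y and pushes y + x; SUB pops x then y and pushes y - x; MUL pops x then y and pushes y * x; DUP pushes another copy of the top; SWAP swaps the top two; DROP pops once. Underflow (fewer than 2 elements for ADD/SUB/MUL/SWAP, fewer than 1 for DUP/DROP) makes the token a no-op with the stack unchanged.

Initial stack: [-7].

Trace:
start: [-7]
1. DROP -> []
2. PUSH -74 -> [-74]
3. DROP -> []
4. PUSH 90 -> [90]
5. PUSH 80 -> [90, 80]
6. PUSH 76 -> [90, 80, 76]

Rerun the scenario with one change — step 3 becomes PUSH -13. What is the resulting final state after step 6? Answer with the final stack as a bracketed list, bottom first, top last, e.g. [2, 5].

[-74, -13, 90, 80, 76]

(re-executing from step 3 with the substitution; state before step 3: [-74])
3. PUSH -13 -> [-74, -13]
4. PUSH 90 -> [-74, -13, 90]
5. PUSH 80 -> [-74, -13, 90, 80]
6. PUSH 76 -> [-74, -13, 90, 80, 76]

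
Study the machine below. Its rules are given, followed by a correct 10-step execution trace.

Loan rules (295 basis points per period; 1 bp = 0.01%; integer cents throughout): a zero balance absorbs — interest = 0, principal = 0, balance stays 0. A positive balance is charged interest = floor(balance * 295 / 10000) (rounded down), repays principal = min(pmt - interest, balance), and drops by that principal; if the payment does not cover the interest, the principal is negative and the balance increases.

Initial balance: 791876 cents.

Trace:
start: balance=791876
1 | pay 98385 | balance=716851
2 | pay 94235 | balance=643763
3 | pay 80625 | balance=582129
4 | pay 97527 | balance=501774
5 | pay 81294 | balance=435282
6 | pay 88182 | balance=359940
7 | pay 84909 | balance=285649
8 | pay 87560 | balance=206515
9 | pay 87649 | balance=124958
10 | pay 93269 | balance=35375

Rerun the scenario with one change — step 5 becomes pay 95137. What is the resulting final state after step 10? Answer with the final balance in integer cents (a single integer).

19365

(re-executing from step 5 with the substitution; state before step 5: balance=501774)
5 | pay 95137 | balance=421439
6 | pay 88182 | balance=345689
7 | pay 84909 | balance=270977
8 | pay 87560 | balance=191410
9 | pay 87649 | balance=109407
10 | pay 93269 | balance=19365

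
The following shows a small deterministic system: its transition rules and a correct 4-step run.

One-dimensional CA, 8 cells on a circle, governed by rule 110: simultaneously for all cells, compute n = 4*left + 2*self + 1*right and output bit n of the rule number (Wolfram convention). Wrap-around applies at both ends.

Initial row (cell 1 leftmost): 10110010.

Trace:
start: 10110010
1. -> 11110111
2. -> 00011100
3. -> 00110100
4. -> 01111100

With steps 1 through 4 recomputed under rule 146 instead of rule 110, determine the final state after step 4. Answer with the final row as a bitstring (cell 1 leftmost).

11000000

(re-executing steps 1..4 under rule 146; state before step 1: 10110010)
1. -> 00001100
2. -> 00010010
3. -> 00101101
4. -> 11000000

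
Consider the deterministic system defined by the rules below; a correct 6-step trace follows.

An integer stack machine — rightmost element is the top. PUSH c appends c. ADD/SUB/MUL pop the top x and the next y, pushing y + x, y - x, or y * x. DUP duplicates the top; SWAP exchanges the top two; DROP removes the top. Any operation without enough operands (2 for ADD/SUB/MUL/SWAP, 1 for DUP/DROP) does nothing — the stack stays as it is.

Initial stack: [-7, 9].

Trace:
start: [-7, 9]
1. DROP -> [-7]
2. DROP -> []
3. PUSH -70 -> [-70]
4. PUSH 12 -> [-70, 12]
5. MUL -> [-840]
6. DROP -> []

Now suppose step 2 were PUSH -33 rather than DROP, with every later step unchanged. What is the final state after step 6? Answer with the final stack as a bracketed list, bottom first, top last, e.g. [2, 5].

[-7, -33]

(re-executing from step 2 with the substitution; state before step 2: [-7])
2. PUSH -33 -> [-7, -33]
3. PUSH -70 -> [-7, -33, -70]
4. PUSH 12 -> [-7, -33, -70, 12]
5. MUL -> [-7, -33, -840]
6. DROP -> [-7, -33]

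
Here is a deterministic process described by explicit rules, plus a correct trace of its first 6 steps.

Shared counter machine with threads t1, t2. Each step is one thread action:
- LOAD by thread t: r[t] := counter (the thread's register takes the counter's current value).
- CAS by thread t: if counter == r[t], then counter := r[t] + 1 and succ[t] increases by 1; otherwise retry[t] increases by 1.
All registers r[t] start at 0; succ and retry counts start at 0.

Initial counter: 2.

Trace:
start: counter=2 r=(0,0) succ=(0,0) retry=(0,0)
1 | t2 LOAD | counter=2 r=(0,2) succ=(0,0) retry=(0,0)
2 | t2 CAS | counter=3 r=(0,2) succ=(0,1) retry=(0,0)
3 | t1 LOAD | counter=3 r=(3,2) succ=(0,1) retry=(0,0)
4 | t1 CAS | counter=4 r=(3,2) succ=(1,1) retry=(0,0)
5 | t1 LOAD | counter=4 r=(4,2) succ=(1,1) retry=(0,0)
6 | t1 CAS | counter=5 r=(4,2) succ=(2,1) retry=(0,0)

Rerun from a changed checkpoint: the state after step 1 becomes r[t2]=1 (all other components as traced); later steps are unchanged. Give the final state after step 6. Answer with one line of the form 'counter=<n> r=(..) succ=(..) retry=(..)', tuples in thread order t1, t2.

state after step 1 := counter=2 r=(0,1) succ=(0,0) retry=(0,0)
2 | t2 CAS | counter=2 r=(0,1) succ=(0,0) retry=(0,1)
3 | t1 LOAD | counter=2 r=(2,1) succ=(0,0) retry=(0,1)
4 | t1 CAS | counter=3 r=(2,1) succ=(1,0) retry=(0,1)
5 | t1 LOAD | counter=3 r=(3,1) succ=(1,0) retry=(0,1)
6 | t1 CAS | counter=4 r=(3,1) succ=(2,0) retry=(0,1)

counter=4 r=(3,1) succ=(2,0) retry=(0,1)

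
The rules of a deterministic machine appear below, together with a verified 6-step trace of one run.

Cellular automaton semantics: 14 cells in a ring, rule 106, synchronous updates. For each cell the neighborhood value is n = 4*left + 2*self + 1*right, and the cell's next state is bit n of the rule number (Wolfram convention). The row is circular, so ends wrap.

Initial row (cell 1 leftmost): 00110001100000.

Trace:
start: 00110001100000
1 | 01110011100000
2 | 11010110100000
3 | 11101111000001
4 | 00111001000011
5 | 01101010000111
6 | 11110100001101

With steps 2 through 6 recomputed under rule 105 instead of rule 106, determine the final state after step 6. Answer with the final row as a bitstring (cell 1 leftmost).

10001100010000

(re-executing steps 2..6 under rule 105; state before step 2: 01110011100000)
2 | 01010010101111
3 | 10100001011001
4 | 11001100111001
5 | 01001100101001
6 | 10001100010000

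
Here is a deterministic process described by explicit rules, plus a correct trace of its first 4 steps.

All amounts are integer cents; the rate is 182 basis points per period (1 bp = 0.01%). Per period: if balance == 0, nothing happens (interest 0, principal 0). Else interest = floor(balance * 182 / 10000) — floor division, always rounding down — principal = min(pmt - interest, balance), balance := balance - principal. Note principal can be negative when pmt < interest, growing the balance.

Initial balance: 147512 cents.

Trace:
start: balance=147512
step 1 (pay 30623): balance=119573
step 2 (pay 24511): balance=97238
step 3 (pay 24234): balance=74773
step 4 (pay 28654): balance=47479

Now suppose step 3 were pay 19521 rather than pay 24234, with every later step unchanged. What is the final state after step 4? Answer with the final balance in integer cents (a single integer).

52278

(re-executing from step 3 with the substitution; state before step 3: balance=97238)
step 3 (pay 19521): balance=79486
step 4 (pay 28654): balance=52278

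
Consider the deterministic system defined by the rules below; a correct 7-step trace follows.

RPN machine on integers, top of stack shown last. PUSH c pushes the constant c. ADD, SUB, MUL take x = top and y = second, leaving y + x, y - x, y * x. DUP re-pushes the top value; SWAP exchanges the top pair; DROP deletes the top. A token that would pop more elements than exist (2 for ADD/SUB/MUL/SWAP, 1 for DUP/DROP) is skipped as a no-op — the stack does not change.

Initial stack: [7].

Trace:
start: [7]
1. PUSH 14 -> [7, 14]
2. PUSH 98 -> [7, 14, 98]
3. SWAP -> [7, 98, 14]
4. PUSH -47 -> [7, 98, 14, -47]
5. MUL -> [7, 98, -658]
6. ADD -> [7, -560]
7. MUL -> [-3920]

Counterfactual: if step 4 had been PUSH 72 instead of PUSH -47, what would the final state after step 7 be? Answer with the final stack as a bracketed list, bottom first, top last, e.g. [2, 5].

[7742]

(re-executing from step 4 with the substitution; state before step 4: [7, 98, 14])
4. PUSH 72 -> [7, 98, 14, 72]
5. MUL -> [7, 98, 1008]
6. ADD -> [7, 1106]
7. MUL -> [7742]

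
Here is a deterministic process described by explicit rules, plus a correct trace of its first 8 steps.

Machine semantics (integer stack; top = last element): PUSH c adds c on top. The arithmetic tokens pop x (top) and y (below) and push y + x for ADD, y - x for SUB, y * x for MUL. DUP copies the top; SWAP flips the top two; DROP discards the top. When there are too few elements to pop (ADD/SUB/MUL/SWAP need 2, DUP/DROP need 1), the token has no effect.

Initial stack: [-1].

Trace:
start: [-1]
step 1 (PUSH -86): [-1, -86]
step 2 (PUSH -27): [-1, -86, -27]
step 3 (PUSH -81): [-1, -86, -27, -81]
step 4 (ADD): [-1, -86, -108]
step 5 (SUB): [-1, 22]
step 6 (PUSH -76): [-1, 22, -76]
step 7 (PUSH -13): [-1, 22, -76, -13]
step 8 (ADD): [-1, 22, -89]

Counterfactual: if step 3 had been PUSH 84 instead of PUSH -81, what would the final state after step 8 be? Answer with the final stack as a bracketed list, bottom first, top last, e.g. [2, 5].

[-1, -143, -89]

(re-executing from step 3 with the substitution; state before step 3: [-1, -86, -27])
step 3 (PUSH 84): [-1, -86, -27, 84]
step 4 (ADD): [-1, -86, 57]
step 5 (SUB): [-1, -143]
step 6 (PUSH -76): [-1, -143, -76]
step 7 (PUSH -13): [-1, -143, -76, -13]
step 8 (ADD): [-1, -143, -89]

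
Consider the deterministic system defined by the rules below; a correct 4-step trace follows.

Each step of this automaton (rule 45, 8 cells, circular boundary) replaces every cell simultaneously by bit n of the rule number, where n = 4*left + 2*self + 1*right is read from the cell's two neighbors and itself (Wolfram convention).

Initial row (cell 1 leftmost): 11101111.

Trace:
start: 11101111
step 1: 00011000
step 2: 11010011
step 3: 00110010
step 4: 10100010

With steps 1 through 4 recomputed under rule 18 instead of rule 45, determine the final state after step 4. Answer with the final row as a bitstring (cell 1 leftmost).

(re-executing steps 1..4 under rule 18; state before step 1: 11101111)
step 1: 00000000
step 2: 00000000
step 3: 00000000
step 4: 00000000

00000000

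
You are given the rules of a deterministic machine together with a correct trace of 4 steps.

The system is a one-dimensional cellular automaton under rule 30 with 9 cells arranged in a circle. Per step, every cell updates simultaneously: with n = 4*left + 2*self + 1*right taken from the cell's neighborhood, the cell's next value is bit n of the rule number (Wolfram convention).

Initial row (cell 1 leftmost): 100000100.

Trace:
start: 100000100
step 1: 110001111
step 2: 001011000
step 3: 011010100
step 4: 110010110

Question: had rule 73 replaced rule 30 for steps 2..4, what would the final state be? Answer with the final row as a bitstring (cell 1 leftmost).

011111011

(re-executing steps 2..4 under rule 73; state before step 2: 110001111)
step 2: 010101000
step 3: 000000011
step 4: 011111011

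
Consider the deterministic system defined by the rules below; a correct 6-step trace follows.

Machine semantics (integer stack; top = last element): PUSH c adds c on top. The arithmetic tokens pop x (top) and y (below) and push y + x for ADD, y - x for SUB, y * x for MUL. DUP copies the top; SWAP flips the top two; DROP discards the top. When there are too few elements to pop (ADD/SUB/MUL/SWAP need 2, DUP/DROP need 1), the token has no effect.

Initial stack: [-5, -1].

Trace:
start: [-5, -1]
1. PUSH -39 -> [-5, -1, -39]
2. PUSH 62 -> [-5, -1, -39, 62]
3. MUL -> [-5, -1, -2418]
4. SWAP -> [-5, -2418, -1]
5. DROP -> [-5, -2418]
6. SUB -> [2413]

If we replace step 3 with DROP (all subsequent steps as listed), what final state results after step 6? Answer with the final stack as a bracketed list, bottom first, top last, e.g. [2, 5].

(re-executing from step 3 with the substitution; state before step 3: [-5, -1, -39, 62])
3. DROP -> [-5, -1, -39]
4. SWAP -> [-5, -39, -1]
5. DROP -> [-5, -39]
6. SUB -> [34]

[34]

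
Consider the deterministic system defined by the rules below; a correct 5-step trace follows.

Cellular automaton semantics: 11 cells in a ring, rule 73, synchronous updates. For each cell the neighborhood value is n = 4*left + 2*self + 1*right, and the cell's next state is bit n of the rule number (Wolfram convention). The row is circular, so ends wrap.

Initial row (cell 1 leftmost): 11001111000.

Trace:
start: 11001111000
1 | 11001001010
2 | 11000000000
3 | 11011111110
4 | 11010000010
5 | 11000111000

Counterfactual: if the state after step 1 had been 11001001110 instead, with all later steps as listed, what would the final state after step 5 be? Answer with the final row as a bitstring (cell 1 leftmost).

state after step 1 := 11001001110
2 | 11000001010
3 | 11011100000
4 | 11010101110
5 | 11000001010

11000001010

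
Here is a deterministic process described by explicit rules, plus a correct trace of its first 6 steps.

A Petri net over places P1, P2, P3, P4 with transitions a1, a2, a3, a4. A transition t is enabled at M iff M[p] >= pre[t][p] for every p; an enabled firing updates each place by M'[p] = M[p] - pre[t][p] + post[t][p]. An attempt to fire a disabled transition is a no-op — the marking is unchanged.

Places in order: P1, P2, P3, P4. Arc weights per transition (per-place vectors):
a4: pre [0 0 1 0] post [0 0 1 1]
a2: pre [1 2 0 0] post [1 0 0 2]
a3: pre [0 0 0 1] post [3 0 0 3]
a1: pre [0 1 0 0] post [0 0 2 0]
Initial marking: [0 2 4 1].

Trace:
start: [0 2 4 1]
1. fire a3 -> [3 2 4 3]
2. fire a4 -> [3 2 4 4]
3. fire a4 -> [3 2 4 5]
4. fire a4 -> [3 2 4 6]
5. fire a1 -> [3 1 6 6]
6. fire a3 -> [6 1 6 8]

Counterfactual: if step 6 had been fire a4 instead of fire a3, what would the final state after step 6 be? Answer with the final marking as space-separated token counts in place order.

(re-executing from step 6 with the substitution; state before step 6: [3 1 6 6])
6. fire a4 -> [3 1 6 7]

3 1 6 7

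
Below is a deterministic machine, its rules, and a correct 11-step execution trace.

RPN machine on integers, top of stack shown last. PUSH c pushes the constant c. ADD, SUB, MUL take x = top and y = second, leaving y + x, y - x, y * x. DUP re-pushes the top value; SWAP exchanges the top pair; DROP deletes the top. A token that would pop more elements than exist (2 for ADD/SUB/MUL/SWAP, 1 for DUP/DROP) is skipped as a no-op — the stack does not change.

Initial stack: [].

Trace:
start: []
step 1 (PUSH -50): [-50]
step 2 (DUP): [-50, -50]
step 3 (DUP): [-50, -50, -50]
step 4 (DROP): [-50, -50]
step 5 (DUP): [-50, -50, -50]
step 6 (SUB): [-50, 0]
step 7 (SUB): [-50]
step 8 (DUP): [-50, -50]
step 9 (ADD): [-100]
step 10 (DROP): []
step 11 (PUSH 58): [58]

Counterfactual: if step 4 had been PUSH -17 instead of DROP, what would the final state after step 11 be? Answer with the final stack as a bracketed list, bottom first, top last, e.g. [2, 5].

(re-executing from step 4 with the substitution; state before step 4: [-50, -50, -50])
step 4 (PUSH -17): [-50, -50, -50, -17]
step 5 (DUP): [-50, -50, -50, -17, -17]
step 6 (SUB): [-50, -50, -50, 0]
step 7 (SUB): [-50, -50, -50]
step 8 (DUP): [-50, -50, -50, -50]
step 9 (ADD): [-50, -50, -100]
step 10 (DROP): [-50, -50]
step 11 (PUSH 58): [-50, -50, 58]

[-50, -50, 58]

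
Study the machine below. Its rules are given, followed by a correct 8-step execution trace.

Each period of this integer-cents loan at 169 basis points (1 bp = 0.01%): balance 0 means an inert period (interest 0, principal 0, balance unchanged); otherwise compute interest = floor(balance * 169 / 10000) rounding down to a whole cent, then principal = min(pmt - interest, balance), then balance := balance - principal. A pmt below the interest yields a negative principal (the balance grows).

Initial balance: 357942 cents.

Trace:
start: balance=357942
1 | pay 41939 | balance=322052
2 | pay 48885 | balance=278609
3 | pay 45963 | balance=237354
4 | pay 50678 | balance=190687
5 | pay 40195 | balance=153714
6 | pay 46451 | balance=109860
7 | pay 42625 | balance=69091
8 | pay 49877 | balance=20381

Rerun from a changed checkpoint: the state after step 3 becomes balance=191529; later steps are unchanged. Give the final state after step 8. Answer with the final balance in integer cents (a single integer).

state after step 3 := balance=191529
4 | pay 50678 | balance=144087
5 | pay 40195 | balance=106327
6 | pay 46451 | balance=61672
7 | pay 42625 | balance=20089
8 | pay 49877 | balance=0

0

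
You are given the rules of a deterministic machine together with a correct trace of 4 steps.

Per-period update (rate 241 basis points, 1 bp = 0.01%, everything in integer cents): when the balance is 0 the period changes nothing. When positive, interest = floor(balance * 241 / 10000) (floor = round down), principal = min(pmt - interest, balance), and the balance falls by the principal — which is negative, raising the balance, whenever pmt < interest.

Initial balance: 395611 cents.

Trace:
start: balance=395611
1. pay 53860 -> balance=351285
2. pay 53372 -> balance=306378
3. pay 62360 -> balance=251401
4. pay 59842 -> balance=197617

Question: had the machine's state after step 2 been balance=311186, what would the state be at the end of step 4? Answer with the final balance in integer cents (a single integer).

202660

state after step 2 := balance=311186
3. pay 62360 -> balance=256325
4. pay 59842 -> balance=202660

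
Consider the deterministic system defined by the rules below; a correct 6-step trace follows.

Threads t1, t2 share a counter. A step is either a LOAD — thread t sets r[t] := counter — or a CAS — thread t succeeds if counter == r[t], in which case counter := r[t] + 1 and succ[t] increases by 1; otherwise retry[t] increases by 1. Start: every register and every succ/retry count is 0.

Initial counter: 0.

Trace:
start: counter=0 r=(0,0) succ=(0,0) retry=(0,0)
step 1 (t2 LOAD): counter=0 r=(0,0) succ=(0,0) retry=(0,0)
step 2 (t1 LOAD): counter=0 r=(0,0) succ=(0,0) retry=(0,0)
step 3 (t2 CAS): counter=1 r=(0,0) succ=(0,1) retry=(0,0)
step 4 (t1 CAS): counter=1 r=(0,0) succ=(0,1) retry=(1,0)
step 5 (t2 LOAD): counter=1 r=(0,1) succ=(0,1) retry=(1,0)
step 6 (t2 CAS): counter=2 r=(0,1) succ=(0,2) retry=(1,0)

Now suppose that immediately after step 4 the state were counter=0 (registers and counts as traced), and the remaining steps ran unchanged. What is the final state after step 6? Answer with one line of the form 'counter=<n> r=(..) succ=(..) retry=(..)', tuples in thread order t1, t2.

counter=1 r=(0,0) succ=(0,2) retry=(1,0)

state after step 4 := counter=0 r=(0,0) succ=(0,1) retry=(1,0)
step 5 (t2 LOAD): counter=0 r=(0,0) succ=(0,1) retry=(1,0)
step 6 (t2 CAS): counter=1 r=(0,0) succ=(0,2) retry=(1,0)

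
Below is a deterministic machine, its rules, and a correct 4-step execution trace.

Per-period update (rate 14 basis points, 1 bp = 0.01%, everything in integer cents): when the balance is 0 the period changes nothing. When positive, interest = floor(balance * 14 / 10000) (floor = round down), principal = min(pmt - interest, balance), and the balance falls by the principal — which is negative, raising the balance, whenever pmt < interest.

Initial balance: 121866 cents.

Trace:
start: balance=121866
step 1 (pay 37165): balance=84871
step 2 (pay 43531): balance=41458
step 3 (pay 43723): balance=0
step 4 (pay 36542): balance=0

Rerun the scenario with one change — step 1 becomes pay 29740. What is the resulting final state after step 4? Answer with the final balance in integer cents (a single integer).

0

(re-executing from step 1 with the substitution; state before step 1: balance=121866)
step 1 (pay 29740): balance=92296
step 2 (pay 43531): balance=48894
step 3 (pay 43723): balance=5239
step 4 (pay 36542): balance=0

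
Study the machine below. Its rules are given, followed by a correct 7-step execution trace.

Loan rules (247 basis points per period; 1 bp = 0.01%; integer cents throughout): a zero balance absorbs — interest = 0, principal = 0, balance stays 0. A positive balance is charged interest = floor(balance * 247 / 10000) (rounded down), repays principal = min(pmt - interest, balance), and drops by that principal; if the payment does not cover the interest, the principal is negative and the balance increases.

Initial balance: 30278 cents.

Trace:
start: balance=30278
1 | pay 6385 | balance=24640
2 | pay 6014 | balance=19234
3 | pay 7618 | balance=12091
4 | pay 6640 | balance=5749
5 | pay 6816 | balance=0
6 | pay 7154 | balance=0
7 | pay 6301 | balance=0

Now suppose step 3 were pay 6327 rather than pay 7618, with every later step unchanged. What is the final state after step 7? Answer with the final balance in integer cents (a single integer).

(re-executing from step 3 with the substitution; state before step 3: balance=19234)
3 | pay 6327 | balance=13382
4 | pay 6640 | balance=7072
5 | pay 6816 | balance=430
6 | pay 7154 | balance=0
7 | pay 6301 | balance=0

0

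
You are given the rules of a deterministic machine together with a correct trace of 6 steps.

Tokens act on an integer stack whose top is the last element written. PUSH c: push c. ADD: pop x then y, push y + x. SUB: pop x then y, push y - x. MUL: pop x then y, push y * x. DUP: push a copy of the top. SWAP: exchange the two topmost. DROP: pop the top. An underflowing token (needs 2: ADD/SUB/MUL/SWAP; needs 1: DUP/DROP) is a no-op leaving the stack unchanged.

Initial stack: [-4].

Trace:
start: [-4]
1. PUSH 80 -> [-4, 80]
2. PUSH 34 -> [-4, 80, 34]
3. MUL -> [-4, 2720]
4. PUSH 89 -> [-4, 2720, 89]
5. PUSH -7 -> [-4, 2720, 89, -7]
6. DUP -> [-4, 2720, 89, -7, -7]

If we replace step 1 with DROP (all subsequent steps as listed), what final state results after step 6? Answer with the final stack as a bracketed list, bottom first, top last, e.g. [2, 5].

[34, 89, -7, -7]

(re-executing from step 1 with the substitution; state before step 1: [-4])
1. DROP -> []
2. PUSH 34 -> [34]
3. MUL -> [34]
4. PUSH 89 -> [34, 89]
5. PUSH -7 -> [34, 89, -7]
6. DUP -> [34, 89, -7, -7]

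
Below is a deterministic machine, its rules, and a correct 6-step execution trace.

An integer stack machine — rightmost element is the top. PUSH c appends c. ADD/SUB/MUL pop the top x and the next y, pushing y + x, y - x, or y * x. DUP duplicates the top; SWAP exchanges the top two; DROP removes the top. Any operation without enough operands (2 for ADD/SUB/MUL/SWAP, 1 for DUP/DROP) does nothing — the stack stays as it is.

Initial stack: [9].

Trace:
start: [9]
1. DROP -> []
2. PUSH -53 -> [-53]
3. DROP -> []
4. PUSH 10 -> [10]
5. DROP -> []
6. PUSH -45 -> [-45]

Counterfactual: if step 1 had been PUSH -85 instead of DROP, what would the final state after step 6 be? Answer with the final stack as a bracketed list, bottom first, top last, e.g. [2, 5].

[9, -85, -45]

(re-executing from step 1 with the substitution; state before step 1: [9])
1. PUSH -85 -> [9, -85]
2. PUSH -53 -> [9, -85, -53]
3. DROP -> [9, -85]
4. PUSH 10 -> [9, -85, 10]
5. DROP -> [9, -85]
6. PUSH -45 -> [9, -85, -45]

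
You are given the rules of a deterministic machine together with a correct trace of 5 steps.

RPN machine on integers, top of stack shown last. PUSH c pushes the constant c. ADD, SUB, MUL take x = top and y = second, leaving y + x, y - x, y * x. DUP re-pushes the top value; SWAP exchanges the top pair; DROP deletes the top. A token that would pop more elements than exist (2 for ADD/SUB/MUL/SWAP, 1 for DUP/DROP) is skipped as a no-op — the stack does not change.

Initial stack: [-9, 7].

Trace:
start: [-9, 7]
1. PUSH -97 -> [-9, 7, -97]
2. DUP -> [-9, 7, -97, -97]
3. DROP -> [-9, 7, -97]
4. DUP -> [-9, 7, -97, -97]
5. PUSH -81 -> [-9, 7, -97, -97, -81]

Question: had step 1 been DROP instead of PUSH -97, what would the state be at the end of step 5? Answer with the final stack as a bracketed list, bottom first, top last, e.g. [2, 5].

(re-executing from step 1 with the substitution; state before step 1: [-9, 7])
1. DROP -> [-9]
2. DUP -> [-9, -9]
3. DROP -> [-9]
4. DUP -> [-9, -9]
5. PUSH -81 -> [-9, -9, -81]

[-9, -9, -81]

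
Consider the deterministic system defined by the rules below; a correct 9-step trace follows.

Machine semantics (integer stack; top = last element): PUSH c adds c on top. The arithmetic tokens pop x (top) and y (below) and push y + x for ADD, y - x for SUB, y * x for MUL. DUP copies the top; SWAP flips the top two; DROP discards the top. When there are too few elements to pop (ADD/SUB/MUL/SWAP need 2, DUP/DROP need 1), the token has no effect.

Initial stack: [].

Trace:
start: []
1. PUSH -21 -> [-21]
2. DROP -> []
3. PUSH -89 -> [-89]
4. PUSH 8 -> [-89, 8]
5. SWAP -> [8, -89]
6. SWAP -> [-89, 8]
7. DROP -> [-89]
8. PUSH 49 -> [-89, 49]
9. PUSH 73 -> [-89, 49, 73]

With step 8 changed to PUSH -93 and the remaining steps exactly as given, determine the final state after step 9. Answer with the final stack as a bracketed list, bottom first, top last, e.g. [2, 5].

(re-executing from step 8 with the substitution; state before step 8: [-89])
8. PUSH -93 -> [-89, -93]
9. PUSH 73 -> [-89, -93, 73]

[-89, -93, 73]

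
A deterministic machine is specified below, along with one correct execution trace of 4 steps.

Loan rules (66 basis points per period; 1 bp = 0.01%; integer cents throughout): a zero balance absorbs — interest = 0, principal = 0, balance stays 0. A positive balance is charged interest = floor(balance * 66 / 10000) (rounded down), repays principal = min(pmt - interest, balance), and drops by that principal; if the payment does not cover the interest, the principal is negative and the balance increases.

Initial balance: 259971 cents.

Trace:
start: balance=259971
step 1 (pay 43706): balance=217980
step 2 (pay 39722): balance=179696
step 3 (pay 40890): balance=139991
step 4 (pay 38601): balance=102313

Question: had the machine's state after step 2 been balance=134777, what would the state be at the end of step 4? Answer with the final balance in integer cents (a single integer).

state after step 2 := balance=134777
step 3 (pay 40890): balance=94776
step 4 (pay 38601): balance=56800

56800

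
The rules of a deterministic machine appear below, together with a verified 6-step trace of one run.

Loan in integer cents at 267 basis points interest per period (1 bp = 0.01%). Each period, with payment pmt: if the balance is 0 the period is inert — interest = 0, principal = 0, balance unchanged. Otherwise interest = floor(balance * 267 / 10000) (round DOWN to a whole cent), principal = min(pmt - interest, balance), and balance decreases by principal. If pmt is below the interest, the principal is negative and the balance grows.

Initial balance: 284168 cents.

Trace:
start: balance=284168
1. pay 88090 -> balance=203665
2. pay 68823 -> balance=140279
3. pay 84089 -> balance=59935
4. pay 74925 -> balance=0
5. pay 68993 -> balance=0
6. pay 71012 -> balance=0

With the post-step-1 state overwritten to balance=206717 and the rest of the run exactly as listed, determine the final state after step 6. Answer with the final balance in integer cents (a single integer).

0

state after step 1 := balance=206717
2. pay 68823 -> balance=143413
3. pay 84089 -> balance=63153
4. pay 74925 -> balance=0
5. pay 68993 -> balance=0
6. pay 71012 -> balance=0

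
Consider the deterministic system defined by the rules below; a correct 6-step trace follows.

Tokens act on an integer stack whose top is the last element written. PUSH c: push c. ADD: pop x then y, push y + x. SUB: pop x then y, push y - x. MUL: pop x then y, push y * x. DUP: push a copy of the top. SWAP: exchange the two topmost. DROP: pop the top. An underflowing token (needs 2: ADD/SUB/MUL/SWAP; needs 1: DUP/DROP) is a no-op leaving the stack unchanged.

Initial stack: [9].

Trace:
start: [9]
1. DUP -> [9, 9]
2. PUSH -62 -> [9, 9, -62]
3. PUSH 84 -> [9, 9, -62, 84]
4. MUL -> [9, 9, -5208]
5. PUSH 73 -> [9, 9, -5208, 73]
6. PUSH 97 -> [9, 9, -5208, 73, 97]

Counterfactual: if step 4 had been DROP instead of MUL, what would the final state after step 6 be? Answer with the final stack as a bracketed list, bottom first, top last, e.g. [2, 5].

[9, 9, -62, 73, 97]

(re-executing from step 4 with the substitution; state before step 4: [9, 9, -62, 84])
4. DROP -> [9, 9, -62]
5. PUSH 73 -> [9, 9, -62, 73]
6. PUSH 97 -> [9, 9, -62, 73, 97]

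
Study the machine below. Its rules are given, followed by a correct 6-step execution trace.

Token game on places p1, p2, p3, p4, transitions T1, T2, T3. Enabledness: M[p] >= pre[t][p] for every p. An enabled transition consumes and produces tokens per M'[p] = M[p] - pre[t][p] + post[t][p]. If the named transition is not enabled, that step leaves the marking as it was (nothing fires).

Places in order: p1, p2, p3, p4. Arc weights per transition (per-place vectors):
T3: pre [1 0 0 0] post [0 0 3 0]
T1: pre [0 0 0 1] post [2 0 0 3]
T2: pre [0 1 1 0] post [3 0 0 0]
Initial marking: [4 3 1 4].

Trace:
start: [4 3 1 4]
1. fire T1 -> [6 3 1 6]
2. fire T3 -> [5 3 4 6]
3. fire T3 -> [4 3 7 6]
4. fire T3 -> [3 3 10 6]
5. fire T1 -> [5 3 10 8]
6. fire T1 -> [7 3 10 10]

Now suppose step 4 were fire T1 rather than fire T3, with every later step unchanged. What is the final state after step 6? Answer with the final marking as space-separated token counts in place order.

(re-executing from step 4 with the substitution; state before step 4: [4 3 7 6])
4. fire T1 -> [6 3 7 8]
5. fire T1 -> [8 3 7 10]
6. fire T1 -> [10 3 7 12]

10 3 7 12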